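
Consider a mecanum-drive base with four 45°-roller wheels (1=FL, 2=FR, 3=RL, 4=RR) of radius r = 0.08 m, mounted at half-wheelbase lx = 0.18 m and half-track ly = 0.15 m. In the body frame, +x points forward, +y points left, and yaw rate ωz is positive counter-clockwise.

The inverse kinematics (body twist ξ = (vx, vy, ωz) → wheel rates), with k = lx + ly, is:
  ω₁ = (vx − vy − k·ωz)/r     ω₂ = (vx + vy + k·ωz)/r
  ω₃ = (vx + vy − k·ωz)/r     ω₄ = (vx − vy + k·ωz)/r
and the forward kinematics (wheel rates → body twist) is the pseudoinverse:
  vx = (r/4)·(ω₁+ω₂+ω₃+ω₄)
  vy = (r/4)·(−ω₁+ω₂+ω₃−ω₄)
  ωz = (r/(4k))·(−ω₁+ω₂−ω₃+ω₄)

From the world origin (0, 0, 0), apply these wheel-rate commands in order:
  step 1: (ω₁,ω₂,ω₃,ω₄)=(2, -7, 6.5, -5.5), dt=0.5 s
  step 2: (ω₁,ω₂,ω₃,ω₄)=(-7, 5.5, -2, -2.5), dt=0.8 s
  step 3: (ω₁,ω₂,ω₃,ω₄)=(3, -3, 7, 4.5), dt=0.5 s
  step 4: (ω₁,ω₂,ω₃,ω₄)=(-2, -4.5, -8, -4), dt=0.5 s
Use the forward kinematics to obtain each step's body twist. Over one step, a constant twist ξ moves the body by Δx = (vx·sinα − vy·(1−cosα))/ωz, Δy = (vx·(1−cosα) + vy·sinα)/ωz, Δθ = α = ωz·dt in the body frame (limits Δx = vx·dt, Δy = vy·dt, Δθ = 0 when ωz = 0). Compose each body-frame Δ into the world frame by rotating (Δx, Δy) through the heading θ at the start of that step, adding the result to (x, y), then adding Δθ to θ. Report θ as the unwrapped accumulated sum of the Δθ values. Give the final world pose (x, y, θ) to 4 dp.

(-0.1372, 0.2006, -0.2667)

step 1: ξ=(vx,vy,ωz)=(-0.0800, 0.0600, -1.2727), dt=0.5 → body Δ=(-0.0281, 0.0403, -0.6364) → world pose (-0.0281, 0.0403, -0.6364)
step 2: ξ=(vx,vy,ωz)=(-0.1200, 0.2600, 0.7273), dt=0.8 → body Δ=(-0.1495, 0.1693, 0.5818) → world pose (-0.0477, 0.2653, -0.0545)
step 3: ξ=(vx,vy,ωz)=(0.2300, -0.0700, -0.5152), dt=0.5 → body Δ=(0.1092, -0.0493, -0.2576) → world pose (0.0587, 0.2101, -0.3121)
step 4: ξ=(vx,vy,ωz)=(-0.3700, -0.1300, 0.0909), dt=0.5 → body Δ=(-0.1835, -0.0692, 0.0455) → world pose (-0.1372, 0.2006, -0.2667)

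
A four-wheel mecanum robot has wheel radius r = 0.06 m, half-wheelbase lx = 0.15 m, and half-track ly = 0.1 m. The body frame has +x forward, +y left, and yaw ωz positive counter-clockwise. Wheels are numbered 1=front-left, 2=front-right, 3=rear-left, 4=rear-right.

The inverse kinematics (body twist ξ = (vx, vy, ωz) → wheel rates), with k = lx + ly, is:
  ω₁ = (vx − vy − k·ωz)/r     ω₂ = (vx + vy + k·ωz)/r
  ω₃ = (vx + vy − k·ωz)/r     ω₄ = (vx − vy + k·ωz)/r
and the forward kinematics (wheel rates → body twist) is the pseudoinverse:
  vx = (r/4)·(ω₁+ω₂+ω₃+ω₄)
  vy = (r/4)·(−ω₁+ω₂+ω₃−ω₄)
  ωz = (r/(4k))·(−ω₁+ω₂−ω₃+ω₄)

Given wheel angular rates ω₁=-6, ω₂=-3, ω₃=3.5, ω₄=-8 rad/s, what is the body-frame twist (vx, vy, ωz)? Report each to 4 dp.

(-0.2025, 0.2175, -0.5100)

k = lx + ly = 0.15 + 0.1 = 0.2500
ω₁+ω₂+ω₃+ω₄ = -13.5000  →  vx = (0.06/4)·-13.5000 = -0.2025
−ω₁+ω₂+ω₃−ω₄ = 14.5000  →  vy = (0.06/4)·14.5000 = 0.2175
−ω₁+ω₂−ω₃+ω₄ = -8.5000  →  ωz = (0.06/1.0000)·-8.5000 = -0.5100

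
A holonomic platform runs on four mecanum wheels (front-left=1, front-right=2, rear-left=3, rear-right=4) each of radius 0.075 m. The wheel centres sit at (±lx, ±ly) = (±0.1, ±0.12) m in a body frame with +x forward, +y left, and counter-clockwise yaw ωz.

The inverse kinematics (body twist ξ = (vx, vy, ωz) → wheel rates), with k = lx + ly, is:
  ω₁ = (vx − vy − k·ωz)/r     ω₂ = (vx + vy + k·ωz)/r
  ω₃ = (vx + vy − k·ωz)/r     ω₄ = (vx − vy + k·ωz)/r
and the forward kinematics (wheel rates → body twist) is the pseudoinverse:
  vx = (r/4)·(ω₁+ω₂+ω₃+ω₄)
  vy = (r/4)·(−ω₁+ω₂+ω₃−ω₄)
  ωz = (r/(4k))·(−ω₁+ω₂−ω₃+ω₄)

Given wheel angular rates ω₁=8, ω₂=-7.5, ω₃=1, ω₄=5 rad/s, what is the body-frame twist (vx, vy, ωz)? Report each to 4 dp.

k = lx + ly = 0.1 + 0.12 = 0.2200
ω₁+ω₂+ω₃+ω₄ = 6.5000  →  vx = (0.075/4)·6.5000 = 0.1219
−ω₁+ω₂+ω₃−ω₄ = -19.5000  →  vy = (0.075/4)·-19.5000 = -0.3656
−ω₁+ω₂−ω₃+ω₄ = -11.5000  →  ωz = (0.075/0.8800)·-11.5000 = -0.9801

(0.1219, -0.3656, -0.9801)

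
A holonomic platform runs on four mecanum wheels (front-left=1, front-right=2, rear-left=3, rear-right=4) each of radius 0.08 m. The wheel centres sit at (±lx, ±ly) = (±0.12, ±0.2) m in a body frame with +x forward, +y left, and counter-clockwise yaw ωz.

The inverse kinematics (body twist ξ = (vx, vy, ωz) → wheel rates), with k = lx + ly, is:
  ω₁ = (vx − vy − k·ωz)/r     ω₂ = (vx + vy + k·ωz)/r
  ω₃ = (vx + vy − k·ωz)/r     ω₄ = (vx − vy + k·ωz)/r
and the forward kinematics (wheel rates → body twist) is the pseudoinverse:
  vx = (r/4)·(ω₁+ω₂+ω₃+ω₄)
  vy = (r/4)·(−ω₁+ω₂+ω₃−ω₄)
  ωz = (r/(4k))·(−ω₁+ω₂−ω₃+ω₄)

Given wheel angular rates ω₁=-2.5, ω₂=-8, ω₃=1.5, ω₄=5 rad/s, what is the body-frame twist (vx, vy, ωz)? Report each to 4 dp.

k = lx + ly = 0.12 + 0.2 = 0.3200
ω₁+ω₂+ω₃+ω₄ = -4.0000  →  vx = (0.08/4)·-4.0000 = -0.0800
−ω₁+ω₂+ω₃−ω₄ = -9.0000  →  vy = (0.08/4)·-9.0000 = -0.1800
−ω₁+ω₂−ω₃+ω₄ = -2.0000  →  ωz = (0.08/1.2800)·-2.0000 = -0.1250

(-0.0800, -0.1800, -0.1250)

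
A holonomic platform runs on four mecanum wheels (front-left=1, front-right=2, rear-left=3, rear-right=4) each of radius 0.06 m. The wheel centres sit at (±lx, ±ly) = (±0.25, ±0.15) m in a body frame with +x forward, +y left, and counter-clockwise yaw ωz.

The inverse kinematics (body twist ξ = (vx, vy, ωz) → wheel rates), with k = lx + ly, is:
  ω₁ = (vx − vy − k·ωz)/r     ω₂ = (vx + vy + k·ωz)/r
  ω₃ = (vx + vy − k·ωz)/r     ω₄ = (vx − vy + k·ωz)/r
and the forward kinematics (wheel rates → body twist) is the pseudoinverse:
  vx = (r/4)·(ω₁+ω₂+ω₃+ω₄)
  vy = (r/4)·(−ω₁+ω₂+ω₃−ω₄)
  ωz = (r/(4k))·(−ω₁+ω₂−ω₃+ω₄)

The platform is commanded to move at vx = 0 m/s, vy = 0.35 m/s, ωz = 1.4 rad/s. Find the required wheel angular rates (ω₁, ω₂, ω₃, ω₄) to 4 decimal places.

k = lx + ly = 0.25 + 0.15 = 0.4000;  k·ωz = 0.4000·1.4 = 0.5600
ω₁ (FL) = (vx − vy − k·ωz)/r = -0.9100/0.06 = -15.1667
ω₂ (FR) = (vx + vy + k·ωz)/r = 0.9100/0.06 = 15.1667
ω₃ (RL) = (vx + vy − k·ωz)/r = -0.2100/0.06 = -3.5000
ω₄ (RR) = (vx − vy + k·ωz)/r = 0.2100/0.06 = 3.5000

(-15.1667, 15.1667, -3.5000, 3.5000)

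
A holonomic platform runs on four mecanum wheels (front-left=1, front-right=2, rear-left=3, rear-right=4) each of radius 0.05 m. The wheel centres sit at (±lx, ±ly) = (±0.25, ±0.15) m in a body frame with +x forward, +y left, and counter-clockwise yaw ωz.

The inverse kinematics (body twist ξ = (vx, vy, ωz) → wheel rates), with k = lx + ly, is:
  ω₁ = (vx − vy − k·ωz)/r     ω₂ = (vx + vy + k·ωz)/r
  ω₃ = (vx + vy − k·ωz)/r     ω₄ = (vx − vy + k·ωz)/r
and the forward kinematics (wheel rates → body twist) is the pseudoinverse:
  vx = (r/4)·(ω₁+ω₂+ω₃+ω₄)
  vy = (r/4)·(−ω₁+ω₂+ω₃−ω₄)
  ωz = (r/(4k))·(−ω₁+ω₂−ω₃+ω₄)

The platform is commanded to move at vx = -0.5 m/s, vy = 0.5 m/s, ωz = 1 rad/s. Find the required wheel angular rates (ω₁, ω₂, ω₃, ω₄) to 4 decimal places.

(-28.0000, 8.0000, -8.0000, -12.0000)

k = lx + ly = 0.25 + 0.15 = 0.4000;  k·ωz = 0.4000·1 = 0.4000
ω₁ (FL) = (vx − vy − k·ωz)/r = -1.4000/0.05 = -28.0000
ω₂ (FR) = (vx + vy + k·ωz)/r = 0.4000/0.05 = 8.0000
ω₃ (RL) = (vx + vy − k·ωz)/r = -0.4000/0.05 = -8.0000
ω₄ (RR) = (vx − vy + k·ωz)/r = -0.6000/0.05 = -12.0000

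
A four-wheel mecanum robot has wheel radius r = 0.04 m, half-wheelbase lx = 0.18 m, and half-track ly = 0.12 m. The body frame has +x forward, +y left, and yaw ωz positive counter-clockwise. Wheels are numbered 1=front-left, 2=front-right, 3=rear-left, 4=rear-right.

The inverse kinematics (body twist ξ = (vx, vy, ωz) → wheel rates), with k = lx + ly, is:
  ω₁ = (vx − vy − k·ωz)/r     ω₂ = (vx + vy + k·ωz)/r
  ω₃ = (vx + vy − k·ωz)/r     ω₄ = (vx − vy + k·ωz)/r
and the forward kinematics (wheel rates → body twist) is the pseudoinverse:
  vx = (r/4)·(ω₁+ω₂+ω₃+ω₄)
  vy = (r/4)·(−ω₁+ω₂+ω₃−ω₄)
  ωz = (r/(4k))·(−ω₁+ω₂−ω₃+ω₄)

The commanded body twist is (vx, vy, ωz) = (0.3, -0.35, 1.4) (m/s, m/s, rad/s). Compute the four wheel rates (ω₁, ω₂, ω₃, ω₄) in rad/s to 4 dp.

(5.7500, 9.2500, -11.7500, 26.7500)

k = lx + ly = 0.18 + 0.12 = 0.3000;  k·ωz = 0.3000·1.4 = 0.4200
ω₁ (FL) = (vx − vy − k·ωz)/r = 0.2300/0.04 = 5.7500
ω₂ (FR) = (vx + vy + k·ωz)/r = 0.3700/0.04 = 9.2500
ω₃ (RL) = (vx + vy − k·ωz)/r = -0.4700/0.04 = -11.7500
ω₄ (RR) = (vx − vy + k·ωz)/r = 1.0700/0.04 = 26.7500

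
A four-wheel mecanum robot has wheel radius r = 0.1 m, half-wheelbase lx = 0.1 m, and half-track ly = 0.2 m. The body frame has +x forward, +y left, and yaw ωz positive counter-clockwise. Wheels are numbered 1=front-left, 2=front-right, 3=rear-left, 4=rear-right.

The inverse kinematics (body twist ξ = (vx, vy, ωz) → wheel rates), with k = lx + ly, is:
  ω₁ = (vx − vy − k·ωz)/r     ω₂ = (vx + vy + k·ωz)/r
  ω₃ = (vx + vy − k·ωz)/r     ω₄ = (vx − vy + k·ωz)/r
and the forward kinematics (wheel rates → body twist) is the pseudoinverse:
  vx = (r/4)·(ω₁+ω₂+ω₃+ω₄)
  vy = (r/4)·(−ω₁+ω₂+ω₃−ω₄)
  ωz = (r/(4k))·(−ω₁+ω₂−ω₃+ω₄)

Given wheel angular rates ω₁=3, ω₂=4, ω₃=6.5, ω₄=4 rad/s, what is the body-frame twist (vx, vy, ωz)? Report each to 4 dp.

(0.4375, 0.0875, -0.1250)

k = lx + ly = 0.1 + 0.2 = 0.3000
ω₁+ω₂+ω₃+ω₄ = 17.5000  →  vx = (0.1/4)·17.5000 = 0.4375
−ω₁+ω₂+ω₃−ω₄ = 3.5000  →  vy = (0.1/4)·3.5000 = 0.0875
−ω₁+ω₂−ω₃+ω₄ = -1.5000  →  ωz = (0.1/1.2000)·-1.5000 = -0.1250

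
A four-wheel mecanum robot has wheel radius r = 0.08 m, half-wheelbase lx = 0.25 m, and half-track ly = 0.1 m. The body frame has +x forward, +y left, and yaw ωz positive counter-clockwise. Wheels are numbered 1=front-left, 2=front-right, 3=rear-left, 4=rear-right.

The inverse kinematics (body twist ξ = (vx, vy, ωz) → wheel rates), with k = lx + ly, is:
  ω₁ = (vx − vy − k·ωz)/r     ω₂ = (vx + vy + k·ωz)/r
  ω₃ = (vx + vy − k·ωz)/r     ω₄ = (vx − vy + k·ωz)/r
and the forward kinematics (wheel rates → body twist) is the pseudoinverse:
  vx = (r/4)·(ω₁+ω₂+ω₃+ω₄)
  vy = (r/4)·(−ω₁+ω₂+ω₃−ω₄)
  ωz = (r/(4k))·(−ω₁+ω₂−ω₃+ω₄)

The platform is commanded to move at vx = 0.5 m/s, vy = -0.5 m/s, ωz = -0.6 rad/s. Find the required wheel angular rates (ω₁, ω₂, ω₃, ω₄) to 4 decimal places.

k = lx + ly = 0.25 + 0.1 = 0.3500;  k·ωz = 0.3500·-0.6 = -0.2100
ω₁ (FL) = (vx − vy − k·ωz)/r = 1.2100/0.08 = 15.1250
ω₂ (FR) = (vx + vy + k·ωz)/r = -0.2100/0.08 = -2.6250
ω₃ (RL) = (vx + vy − k·ωz)/r = 0.2100/0.08 = 2.6250
ω₄ (RR) = (vx − vy + k·ωz)/r = 0.7900/0.08 = 9.8750

(15.1250, -2.6250, 2.6250, 9.8750)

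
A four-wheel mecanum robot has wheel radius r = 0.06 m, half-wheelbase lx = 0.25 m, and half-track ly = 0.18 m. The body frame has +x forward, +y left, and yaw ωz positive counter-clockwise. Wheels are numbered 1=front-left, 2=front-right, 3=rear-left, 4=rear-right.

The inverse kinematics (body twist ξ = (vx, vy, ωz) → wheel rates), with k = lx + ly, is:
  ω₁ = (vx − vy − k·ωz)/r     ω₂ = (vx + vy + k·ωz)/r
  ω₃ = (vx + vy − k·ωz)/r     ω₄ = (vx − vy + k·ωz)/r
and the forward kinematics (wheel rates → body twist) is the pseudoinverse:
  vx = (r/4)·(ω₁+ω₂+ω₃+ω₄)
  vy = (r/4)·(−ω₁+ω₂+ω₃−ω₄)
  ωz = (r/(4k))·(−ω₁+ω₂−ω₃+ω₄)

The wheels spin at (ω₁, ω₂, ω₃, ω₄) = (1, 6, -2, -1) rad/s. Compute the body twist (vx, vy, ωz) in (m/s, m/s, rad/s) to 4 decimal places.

k = lx + ly = 0.25 + 0.18 = 0.4300
ω₁+ω₂+ω₃+ω₄ = 4.0000  →  vx = (0.06/4)·4.0000 = 0.0600
−ω₁+ω₂+ω₃−ω₄ = 4.0000  →  vy = (0.06/4)·4.0000 = 0.0600
−ω₁+ω₂−ω₃+ω₄ = 6.0000  →  ωz = (0.06/1.7200)·6.0000 = 0.2093

(0.0600, 0.0600, 0.2093)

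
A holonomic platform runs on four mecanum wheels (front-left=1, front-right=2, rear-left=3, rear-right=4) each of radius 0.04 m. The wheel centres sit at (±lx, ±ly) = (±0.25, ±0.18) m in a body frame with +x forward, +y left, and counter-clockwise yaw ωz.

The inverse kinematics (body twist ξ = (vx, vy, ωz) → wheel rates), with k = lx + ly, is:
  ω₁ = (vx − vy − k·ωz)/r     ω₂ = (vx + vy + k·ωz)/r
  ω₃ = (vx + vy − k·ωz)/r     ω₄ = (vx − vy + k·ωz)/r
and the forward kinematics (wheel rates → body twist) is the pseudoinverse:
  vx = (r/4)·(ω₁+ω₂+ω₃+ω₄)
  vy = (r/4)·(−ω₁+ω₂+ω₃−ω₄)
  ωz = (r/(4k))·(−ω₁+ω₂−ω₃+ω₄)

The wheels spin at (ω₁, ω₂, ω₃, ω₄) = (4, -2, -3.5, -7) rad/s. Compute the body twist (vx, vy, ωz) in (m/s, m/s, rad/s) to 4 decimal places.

(-0.0850, -0.0250, -0.2209)

k = lx + ly = 0.25 + 0.18 = 0.4300
ω₁+ω₂+ω₃+ω₄ = -8.5000  →  vx = (0.04/4)·-8.5000 = -0.0850
−ω₁+ω₂+ω₃−ω₄ = -2.5000  →  vy = (0.04/4)·-2.5000 = -0.0250
−ω₁+ω₂−ω₃+ω₄ = -9.5000  →  ωz = (0.04/1.7200)·-9.5000 = -0.2209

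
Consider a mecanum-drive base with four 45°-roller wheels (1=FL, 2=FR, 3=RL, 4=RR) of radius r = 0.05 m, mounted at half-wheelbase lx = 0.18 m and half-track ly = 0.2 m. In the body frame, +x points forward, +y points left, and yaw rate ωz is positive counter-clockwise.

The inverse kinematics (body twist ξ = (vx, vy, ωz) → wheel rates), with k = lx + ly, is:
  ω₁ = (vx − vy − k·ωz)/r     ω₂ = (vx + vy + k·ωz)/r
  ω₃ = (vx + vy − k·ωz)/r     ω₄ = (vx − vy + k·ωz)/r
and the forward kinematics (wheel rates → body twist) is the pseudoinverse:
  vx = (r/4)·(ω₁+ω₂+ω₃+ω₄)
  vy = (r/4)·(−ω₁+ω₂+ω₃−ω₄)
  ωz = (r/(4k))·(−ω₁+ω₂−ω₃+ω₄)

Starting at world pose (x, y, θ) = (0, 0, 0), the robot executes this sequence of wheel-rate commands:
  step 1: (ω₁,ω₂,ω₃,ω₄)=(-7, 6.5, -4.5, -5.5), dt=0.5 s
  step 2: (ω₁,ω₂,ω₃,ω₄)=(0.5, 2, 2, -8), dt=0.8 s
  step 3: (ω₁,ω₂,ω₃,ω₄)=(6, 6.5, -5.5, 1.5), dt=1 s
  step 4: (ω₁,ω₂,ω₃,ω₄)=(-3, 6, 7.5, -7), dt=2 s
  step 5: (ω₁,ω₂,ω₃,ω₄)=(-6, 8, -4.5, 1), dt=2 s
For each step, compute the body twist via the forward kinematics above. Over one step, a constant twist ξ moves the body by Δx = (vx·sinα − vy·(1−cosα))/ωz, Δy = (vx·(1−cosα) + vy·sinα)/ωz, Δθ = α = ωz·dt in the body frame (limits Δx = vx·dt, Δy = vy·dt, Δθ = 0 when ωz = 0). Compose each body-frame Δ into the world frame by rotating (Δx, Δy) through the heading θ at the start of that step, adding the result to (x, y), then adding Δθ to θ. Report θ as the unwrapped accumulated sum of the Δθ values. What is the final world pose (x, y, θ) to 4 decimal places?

step 1: ξ=(vx,vy,ωz)=(-0.1313, 0.1813, 0.4112), dt=0.5 → body Δ=(-0.0744, 0.0833, 0.2056) → world pose (-0.0744, 0.0833, 0.2056)
step 2: ξ=(vx,vy,ωz)=(-0.0438, 0.1438, -0.2796), dt=0.8 → body Δ=(-0.0219, 0.1179, -0.2237) → world pose (-0.1200, 0.1943, -0.0181)
step 3: ξ=(vx,vy,ωz)=(0.1063, -0.0813, 0.2467), dt=1.0 → body Δ=(0.1151, -0.0674, 0.2467) → world pose (-0.0061, 0.1248, 0.2286)
step 4: ξ=(vx,vy,ωz)=(0.0437, 0.2938, -0.1809), dt=2.0 → body Δ=(0.1907, 0.5591, -0.3618) → world pose (0.0530, 0.7126, -0.1332)
step 5: ξ=(vx,vy,ωz)=(-0.0188, 0.1063, 0.6414), dt=2.0 → body Δ=(-0.1466, 0.1379, 1.2829) → world pose (-0.0740, 0.8687, 1.1497)

(-0.0740, 0.8687, 1.1497)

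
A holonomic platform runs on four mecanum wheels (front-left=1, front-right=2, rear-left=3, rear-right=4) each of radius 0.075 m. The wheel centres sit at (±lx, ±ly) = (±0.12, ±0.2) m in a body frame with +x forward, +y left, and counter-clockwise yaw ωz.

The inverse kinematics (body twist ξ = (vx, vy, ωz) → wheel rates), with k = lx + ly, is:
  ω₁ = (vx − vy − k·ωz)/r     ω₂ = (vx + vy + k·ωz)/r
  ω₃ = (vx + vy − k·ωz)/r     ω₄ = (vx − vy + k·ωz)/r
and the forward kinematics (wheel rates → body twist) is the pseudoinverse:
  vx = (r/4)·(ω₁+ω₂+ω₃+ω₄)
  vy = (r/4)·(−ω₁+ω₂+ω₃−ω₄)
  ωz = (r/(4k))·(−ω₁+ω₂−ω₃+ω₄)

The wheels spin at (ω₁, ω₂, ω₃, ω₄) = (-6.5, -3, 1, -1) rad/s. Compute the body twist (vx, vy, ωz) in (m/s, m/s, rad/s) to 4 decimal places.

k = lx + ly = 0.12 + 0.2 = 0.3200
ω₁+ω₂+ω₃+ω₄ = -9.5000  →  vx = (0.075/4)·-9.5000 = -0.1781
−ω₁+ω₂+ω₃−ω₄ = 5.5000  →  vy = (0.075/4)·5.5000 = 0.1031
−ω₁+ω₂−ω₃+ω₄ = 1.5000  →  ωz = (0.075/1.2800)·1.5000 = 0.0879

(-0.1781, 0.1031, 0.0879)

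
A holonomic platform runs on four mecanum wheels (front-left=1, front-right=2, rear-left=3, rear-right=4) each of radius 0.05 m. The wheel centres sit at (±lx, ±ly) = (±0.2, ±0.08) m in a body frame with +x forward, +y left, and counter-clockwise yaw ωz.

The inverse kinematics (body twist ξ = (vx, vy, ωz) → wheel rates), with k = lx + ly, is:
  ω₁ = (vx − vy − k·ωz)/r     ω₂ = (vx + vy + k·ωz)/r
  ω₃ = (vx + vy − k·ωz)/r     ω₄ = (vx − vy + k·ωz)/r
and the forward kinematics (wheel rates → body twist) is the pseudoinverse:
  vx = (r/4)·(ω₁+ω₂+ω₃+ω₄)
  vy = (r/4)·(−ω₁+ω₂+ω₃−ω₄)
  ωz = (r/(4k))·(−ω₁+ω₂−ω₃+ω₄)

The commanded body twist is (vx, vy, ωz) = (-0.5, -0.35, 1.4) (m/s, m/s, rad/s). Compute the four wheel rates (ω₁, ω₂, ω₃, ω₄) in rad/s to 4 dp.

(-10.8400, -9.1600, -24.8400, 4.8400)

k = lx + ly = 0.2 + 0.08 = 0.2800;  k·ωz = 0.2800·1.4 = 0.3920
ω₁ (FL) = (vx − vy − k·ωz)/r = -0.5420/0.05 = -10.8400
ω₂ (FR) = (vx + vy + k·ωz)/r = -0.4580/0.05 = -9.1600
ω₃ (RL) = (vx + vy − k·ωz)/r = -1.2420/0.05 = -24.8400
ω₄ (RR) = (vx − vy + k·ωz)/r = 0.2420/0.05 = 4.8400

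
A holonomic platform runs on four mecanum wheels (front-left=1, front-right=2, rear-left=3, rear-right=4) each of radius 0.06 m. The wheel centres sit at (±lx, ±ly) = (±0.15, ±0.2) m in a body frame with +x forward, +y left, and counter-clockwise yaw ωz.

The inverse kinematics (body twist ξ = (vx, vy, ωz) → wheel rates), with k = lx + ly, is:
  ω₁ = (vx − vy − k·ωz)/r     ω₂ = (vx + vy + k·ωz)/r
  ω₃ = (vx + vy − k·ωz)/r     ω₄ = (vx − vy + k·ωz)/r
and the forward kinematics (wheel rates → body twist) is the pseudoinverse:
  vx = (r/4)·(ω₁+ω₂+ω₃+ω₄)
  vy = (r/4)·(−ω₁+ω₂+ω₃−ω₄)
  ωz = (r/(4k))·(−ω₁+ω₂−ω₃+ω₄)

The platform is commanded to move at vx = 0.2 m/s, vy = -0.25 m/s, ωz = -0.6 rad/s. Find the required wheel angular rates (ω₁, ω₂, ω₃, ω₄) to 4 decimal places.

k = lx + ly = 0.15 + 0.2 = 0.3500;  k·ωz = 0.3500·-0.6 = -0.2100
ω₁ (FL) = (vx − vy − k·ωz)/r = 0.6600/0.06 = 11.0000
ω₂ (FR) = (vx + vy + k·ωz)/r = -0.2600/0.06 = -4.3333
ω₃ (RL) = (vx + vy − k·ωz)/r = 0.1600/0.06 = 2.6667
ω₄ (RR) = (vx − vy + k·ωz)/r = 0.2400/0.06 = 4.0000

(11.0000, -4.3333, 2.6667, 4.0000)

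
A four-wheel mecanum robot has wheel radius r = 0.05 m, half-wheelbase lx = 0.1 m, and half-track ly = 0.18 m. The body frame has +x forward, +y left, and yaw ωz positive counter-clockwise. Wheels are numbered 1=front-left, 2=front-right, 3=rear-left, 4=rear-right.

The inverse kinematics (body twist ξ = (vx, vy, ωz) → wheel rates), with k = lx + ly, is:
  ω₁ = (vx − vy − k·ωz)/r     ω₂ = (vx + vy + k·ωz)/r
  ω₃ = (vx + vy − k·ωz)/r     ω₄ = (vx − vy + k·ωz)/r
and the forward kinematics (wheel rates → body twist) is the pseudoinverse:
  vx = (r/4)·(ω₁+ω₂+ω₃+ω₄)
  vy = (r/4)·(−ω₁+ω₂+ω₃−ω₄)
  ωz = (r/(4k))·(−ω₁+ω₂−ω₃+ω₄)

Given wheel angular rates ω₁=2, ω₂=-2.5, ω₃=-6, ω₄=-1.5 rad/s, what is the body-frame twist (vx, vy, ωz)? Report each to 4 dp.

k = lx + ly = 0.1 + 0.18 = 0.2800
ω₁+ω₂+ω₃+ω₄ = -8.0000  →  vx = (0.05/4)·-8.0000 = -0.1000
−ω₁+ω₂+ω₃−ω₄ = -9.0000  →  vy = (0.05/4)·-9.0000 = -0.1125
−ω₁+ω₂−ω₃+ω₄ = 0.0000  →  ωz = (0.05/1.1200)·0.0000 = 0.0000

(-0.1000, -0.1125, 0.0000)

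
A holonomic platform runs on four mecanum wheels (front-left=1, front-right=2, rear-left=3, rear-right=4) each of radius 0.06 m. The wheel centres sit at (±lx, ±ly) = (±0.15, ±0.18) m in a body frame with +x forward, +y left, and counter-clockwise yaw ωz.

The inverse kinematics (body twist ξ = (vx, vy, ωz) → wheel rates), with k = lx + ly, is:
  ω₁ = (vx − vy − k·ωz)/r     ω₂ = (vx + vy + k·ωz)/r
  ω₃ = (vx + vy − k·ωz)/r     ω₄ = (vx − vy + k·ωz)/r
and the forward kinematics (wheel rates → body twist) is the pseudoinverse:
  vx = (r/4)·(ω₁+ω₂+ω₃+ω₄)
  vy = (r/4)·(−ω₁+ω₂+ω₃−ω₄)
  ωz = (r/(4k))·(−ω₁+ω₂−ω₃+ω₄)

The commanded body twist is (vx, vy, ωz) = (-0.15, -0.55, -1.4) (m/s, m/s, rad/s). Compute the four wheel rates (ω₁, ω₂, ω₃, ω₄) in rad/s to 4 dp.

k = lx + ly = 0.15 + 0.18 = 0.3300;  k·ωz = 0.3300·-1.4 = -0.4620
ω₁ (FL) = (vx − vy − k·ωz)/r = 0.8620/0.06 = 14.3667
ω₂ (FR) = (vx + vy + k·ωz)/r = -1.1620/0.06 = -19.3667
ω₃ (RL) = (vx + vy − k·ωz)/r = -0.2380/0.06 = -3.9667
ω₄ (RR) = (vx − vy + k·ωz)/r = -0.0620/0.06 = -1.0333

(14.3667, -19.3667, -3.9667, -1.0333)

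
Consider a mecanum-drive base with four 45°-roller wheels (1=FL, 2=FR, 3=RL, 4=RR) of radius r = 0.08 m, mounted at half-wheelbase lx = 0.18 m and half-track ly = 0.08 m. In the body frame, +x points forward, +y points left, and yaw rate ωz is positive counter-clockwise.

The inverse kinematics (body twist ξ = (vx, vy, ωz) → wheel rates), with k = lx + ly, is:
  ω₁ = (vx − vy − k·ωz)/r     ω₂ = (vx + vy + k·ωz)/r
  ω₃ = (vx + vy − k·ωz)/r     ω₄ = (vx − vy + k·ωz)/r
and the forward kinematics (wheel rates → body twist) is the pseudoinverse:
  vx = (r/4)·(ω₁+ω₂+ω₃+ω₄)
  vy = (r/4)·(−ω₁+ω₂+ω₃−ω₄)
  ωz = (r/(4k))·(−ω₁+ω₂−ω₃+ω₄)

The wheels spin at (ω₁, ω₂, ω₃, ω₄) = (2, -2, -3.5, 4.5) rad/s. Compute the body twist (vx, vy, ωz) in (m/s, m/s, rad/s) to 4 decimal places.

(0.0200, -0.2400, 0.3077)

k = lx + ly = 0.18 + 0.08 = 0.2600
ω₁+ω₂+ω₃+ω₄ = 1.0000  →  vx = (0.08/4)·1.0000 = 0.0200
−ω₁+ω₂+ω₃−ω₄ = -12.0000  →  vy = (0.08/4)·-12.0000 = -0.2400
−ω₁+ω₂−ω₃+ω₄ = 4.0000  →  ωz = (0.08/1.0400)·4.0000 = 0.3077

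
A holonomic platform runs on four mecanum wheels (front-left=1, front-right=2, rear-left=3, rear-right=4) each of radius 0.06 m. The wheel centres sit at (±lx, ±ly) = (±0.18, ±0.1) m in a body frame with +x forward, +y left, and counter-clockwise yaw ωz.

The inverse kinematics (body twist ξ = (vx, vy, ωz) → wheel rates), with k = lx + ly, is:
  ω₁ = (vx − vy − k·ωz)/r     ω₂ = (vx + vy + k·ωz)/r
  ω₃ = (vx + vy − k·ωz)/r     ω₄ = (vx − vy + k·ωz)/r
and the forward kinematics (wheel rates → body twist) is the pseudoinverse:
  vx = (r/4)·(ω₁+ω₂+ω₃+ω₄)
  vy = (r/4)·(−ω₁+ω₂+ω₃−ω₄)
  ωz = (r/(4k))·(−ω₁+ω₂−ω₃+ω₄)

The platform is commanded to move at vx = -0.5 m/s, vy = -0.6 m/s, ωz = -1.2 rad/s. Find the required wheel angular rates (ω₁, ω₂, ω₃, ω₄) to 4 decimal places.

(7.2667, -23.9333, -12.7333, -3.9333)

k = lx + ly = 0.18 + 0.1 = 0.2800;  k·ωz = 0.2800·-1.2 = -0.3360
ω₁ (FL) = (vx − vy − k·ωz)/r = 0.4360/0.06 = 7.2667
ω₂ (FR) = (vx + vy + k·ωz)/r = -1.4360/0.06 = -23.9333
ω₃ (RL) = (vx + vy − k·ωz)/r = -0.7640/0.06 = -12.7333
ω₄ (RR) = (vx − vy + k·ωz)/r = -0.2360/0.06 = -3.9333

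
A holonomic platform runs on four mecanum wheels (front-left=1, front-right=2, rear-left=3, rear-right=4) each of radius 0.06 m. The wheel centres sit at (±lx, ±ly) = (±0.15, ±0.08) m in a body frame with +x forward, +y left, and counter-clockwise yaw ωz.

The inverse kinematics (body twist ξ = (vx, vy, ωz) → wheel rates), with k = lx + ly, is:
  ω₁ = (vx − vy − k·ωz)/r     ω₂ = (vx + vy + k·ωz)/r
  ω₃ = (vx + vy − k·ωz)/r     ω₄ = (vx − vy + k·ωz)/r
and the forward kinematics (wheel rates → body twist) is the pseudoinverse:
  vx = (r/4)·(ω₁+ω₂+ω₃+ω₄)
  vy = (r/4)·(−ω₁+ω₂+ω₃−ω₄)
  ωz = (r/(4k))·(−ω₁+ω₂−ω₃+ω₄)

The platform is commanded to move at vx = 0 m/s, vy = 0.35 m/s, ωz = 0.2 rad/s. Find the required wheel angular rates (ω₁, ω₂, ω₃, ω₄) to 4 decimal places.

k = lx + ly = 0.15 + 0.08 = 0.2300;  k·ωz = 0.2300·0.2 = 0.0460
ω₁ (FL) = (vx − vy − k·ωz)/r = -0.3960/0.06 = -6.6000
ω₂ (FR) = (vx + vy + k·ωz)/r = 0.3960/0.06 = 6.6000
ω₃ (RL) = (vx + vy − k·ωz)/r = 0.3040/0.06 = 5.0667
ω₄ (RR) = (vx − vy + k·ωz)/r = -0.3040/0.06 = -5.0667

(-6.6000, 6.6000, 5.0667, -5.0667)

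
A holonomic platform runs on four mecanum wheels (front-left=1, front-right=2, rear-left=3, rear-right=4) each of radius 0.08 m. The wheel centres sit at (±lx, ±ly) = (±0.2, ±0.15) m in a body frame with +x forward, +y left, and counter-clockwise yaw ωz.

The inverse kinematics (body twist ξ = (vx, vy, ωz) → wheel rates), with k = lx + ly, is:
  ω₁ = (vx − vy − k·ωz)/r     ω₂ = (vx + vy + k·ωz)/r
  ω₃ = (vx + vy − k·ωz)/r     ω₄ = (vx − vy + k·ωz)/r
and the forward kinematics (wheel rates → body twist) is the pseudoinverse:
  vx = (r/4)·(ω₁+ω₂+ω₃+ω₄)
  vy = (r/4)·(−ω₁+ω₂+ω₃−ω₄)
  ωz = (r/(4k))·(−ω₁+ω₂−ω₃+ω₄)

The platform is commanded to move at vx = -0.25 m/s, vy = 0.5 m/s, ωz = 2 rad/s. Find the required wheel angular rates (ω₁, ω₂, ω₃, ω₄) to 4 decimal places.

(-18.1250, 11.8750, -5.6250, -0.6250)

k = lx + ly = 0.2 + 0.15 = 0.3500;  k·ωz = 0.3500·2 = 0.7000
ω₁ (FL) = (vx − vy − k·ωz)/r = -1.4500/0.08 = -18.1250
ω₂ (FR) = (vx + vy + k·ωz)/r = 0.9500/0.08 = 11.8750
ω₃ (RL) = (vx + vy − k·ωz)/r = -0.4500/0.08 = -5.6250
ω₄ (RR) = (vx − vy + k·ωz)/r = -0.0500/0.08 = -0.6250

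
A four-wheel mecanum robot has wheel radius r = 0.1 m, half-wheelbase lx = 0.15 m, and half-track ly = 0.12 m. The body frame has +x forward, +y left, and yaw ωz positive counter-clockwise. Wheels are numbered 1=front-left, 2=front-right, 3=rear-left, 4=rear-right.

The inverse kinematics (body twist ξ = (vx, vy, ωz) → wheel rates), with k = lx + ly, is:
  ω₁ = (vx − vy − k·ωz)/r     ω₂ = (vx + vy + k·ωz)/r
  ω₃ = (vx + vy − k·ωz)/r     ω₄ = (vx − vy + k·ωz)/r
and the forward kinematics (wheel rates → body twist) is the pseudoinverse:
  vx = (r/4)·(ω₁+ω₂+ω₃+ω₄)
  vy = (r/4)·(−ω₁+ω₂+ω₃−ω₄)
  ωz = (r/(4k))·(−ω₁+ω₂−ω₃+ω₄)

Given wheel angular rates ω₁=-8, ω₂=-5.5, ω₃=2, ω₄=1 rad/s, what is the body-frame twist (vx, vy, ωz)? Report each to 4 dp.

k = lx + ly = 0.15 + 0.12 = 0.2700
ω₁+ω₂+ω₃+ω₄ = -10.5000  →  vx = (0.1/4)·-10.5000 = -0.2625
−ω₁+ω₂+ω₃−ω₄ = 3.5000  →  vy = (0.1/4)·3.5000 = 0.0875
−ω₁+ω₂−ω₃+ω₄ = 1.5000  →  ωz = (0.1/1.0800)·1.5000 = 0.1389

(-0.2625, 0.0875, 0.1389)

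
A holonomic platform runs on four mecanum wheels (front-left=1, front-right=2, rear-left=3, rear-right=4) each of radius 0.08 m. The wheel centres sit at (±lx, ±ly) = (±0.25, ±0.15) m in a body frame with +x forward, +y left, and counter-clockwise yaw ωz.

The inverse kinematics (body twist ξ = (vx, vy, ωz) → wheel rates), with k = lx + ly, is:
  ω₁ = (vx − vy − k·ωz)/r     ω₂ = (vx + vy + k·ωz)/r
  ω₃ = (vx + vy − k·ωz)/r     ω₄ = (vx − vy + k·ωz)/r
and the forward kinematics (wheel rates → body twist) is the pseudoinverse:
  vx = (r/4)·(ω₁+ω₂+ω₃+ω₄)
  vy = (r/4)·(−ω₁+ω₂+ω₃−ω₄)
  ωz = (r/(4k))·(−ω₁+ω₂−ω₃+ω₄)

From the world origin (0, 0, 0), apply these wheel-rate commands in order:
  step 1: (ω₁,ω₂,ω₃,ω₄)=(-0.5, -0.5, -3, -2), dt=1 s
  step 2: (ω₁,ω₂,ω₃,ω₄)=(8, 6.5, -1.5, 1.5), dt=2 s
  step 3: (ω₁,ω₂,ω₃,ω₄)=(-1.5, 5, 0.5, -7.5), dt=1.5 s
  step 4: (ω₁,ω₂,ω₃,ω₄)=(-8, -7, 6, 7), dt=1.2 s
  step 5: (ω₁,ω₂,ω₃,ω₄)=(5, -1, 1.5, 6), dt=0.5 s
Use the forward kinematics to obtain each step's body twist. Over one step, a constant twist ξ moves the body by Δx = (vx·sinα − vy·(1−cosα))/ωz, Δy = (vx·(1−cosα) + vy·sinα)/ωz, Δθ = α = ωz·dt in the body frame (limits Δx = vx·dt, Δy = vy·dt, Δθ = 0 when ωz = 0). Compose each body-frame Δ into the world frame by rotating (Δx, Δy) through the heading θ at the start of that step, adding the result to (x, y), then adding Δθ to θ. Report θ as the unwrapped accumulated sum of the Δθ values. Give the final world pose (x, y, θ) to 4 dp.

(0.3970, 0.1975, 0.1700)

step 1: ξ=(vx,vy,ωz)=(-0.1200, -0.0200, 0.0500), dt=1.0 → body Δ=(-0.1195, -0.0230, 0.0500) → world pose (-0.1195, -0.0230, 0.0500)
step 2: ξ=(vx,vy,ωz)=(0.2900, -0.0900, 0.0750), dt=2.0 → body Δ=(0.5913, -0.1359, 0.1500) → world pose (0.4779, -0.1292, 0.2000)
step 3: ξ=(vx,vy,ωz)=(-0.0700, 0.2900, -0.0750), dt=1.5 → body Δ=(-0.0803, 0.4400, -0.1125) → world pose (0.3118, 0.2861, 0.0875)
step 4: ξ=(vx,vy,ωz)=(-0.0400, 0.0000, 0.1000), dt=1.2 → body Δ=(-0.0479, -0.0029, 0.1200) → world pose (0.2643, 0.2790, 0.2075)
step 5: ξ=(vx,vy,ωz)=(0.2300, -0.2100, -0.0750), dt=0.5 → body Δ=(0.1130, -0.1071, -0.0375) → world pose (0.3970, 0.1975, 0.1700)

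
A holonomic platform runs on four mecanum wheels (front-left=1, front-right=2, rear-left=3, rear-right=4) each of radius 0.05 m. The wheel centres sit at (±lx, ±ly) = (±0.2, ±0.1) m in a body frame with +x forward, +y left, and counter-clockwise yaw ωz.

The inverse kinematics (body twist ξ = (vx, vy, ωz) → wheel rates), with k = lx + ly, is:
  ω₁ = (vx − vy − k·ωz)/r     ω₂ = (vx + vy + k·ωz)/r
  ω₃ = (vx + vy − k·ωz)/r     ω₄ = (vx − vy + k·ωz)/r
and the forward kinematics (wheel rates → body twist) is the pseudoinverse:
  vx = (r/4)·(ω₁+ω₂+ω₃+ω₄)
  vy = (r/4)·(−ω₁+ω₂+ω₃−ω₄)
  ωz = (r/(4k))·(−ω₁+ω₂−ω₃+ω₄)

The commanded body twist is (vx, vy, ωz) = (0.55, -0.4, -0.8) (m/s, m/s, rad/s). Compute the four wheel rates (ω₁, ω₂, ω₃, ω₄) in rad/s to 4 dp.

k = lx + ly = 0.2 + 0.1 = 0.3000;  k·ωz = 0.3000·-0.8 = -0.2400
ω₁ (FL) = (vx − vy − k·ωz)/r = 1.1900/0.05 = 23.8000
ω₂ (FR) = (vx + vy + k·ωz)/r = -0.0900/0.05 = -1.8000
ω₃ (RL) = (vx + vy − k·ωz)/r = 0.3900/0.05 = 7.8000
ω₄ (RR) = (vx − vy + k·ωz)/r = 0.7100/0.05 = 14.2000

(23.8000, -1.8000, 7.8000, 14.2000)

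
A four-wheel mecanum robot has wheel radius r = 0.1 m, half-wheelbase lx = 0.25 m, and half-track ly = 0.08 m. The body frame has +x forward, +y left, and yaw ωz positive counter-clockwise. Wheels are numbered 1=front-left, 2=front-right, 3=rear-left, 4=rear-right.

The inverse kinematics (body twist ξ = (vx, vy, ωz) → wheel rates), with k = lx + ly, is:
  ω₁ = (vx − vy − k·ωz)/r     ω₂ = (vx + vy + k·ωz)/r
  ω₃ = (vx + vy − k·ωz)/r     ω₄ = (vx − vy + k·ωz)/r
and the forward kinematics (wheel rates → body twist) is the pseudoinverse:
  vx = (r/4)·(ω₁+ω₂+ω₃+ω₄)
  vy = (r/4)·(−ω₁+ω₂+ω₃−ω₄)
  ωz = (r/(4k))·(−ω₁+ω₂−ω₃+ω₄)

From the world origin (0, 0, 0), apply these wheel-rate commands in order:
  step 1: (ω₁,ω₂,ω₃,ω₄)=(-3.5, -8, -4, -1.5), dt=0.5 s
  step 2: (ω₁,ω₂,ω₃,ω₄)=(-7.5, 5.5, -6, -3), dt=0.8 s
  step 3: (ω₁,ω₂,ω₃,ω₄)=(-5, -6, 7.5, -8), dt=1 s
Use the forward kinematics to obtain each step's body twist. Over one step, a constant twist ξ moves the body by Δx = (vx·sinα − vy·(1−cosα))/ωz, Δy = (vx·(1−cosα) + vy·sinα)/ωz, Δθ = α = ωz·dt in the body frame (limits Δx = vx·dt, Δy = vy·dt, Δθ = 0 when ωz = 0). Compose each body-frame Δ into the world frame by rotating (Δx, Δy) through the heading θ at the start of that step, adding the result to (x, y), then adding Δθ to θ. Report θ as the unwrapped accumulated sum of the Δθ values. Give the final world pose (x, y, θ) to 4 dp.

(-0.8358, 0.2685, -0.3561)

step 1: ξ=(vx,vy,ωz)=(-0.4250, -0.1750, -0.1515), dt=0.5 → body Δ=(-0.2156, -0.0794, -0.0758) → world pose (-0.2156, -0.0794, -0.0758)
step 2: ξ=(vx,vy,ωz)=(-0.2750, 0.2500, 1.2121), dt=0.8 → body Δ=(-0.2767, 0.0715, 0.9697) → world pose (-0.4861, 0.0129, 0.8939)
step 3: ξ=(vx,vy,ωz)=(-0.2875, 0.3625, -1.2500), dt=1.0 → body Δ=(-0.0197, 0.4327, -1.2500) → world pose (-0.8358, 0.2685, -0.3561)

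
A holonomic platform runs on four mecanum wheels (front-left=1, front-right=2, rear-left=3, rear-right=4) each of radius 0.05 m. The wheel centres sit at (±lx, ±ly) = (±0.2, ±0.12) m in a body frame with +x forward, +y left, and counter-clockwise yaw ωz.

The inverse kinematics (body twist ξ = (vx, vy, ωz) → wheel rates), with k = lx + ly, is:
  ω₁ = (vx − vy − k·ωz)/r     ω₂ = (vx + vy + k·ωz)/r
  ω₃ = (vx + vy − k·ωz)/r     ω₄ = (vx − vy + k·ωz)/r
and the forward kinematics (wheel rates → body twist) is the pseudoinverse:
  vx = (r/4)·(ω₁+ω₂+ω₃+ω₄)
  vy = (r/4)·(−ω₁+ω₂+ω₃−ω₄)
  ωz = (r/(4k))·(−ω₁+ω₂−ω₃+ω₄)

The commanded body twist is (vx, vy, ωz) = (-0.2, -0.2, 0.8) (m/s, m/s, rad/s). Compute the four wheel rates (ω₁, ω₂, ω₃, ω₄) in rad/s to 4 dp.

k = lx + ly = 0.2 + 0.12 = 0.3200;  k·ωz = 0.3200·0.8 = 0.2560
ω₁ (FL) = (vx − vy − k·ωz)/r = -0.2560/0.05 = -5.1200
ω₂ (FR) = (vx + vy + k·ωz)/r = -0.1440/0.05 = -2.8800
ω₃ (RL) = (vx + vy − k·ωz)/r = -0.6560/0.05 = -13.1200
ω₄ (RR) = (vx − vy + k·ωz)/r = 0.2560/0.05 = 5.1200

(-5.1200, -2.8800, -13.1200, 5.1200)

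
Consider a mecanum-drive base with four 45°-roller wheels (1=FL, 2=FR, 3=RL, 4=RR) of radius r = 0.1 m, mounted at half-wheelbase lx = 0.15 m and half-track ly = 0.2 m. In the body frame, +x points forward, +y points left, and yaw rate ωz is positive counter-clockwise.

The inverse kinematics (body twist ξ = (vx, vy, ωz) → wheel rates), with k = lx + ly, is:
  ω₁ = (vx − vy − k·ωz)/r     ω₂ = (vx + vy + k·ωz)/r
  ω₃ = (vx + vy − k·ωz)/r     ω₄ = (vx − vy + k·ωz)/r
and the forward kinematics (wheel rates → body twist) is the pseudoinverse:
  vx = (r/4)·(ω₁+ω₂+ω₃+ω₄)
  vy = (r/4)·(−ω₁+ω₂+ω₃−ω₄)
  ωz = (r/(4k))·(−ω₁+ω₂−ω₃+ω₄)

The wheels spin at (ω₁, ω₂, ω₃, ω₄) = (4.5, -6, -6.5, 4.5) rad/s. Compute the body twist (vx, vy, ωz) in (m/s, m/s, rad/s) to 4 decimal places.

(-0.0875, -0.5375, 0.0357)

k = lx + ly = 0.15 + 0.2 = 0.3500
ω₁+ω₂+ω₃+ω₄ = -3.5000  →  vx = (0.1/4)·-3.5000 = -0.0875
−ω₁+ω₂+ω₃−ω₄ = -21.5000  →  vy = (0.1/4)·-21.5000 = -0.5375
−ω₁+ω₂−ω₃+ω₄ = 0.5000  →  ωz = (0.1/1.4000)·0.5000 = 0.0357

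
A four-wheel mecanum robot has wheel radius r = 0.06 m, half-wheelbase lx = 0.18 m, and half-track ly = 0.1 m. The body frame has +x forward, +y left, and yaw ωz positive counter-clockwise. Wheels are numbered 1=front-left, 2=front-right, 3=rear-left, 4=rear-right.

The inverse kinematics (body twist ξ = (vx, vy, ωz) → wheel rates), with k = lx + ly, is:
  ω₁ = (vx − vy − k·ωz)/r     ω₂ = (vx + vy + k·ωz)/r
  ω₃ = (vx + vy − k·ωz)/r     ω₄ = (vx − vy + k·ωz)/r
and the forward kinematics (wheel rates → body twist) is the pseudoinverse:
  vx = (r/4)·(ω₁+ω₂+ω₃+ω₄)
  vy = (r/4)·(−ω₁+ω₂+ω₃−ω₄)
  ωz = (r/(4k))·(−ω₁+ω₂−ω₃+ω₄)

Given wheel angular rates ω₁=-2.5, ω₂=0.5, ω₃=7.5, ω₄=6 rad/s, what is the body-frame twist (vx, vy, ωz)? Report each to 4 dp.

(0.1725, 0.0675, 0.0804)

k = lx + ly = 0.18 + 0.1 = 0.2800
ω₁+ω₂+ω₃+ω₄ = 11.5000  →  vx = (0.06/4)·11.5000 = 0.1725
−ω₁+ω₂+ω₃−ω₄ = 4.5000  →  vy = (0.06/4)·4.5000 = 0.0675
−ω₁+ω₂−ω₃+ω₄ = 1.5000  →  ωz = (0.06/1.1200)·1.5000 = 0.0804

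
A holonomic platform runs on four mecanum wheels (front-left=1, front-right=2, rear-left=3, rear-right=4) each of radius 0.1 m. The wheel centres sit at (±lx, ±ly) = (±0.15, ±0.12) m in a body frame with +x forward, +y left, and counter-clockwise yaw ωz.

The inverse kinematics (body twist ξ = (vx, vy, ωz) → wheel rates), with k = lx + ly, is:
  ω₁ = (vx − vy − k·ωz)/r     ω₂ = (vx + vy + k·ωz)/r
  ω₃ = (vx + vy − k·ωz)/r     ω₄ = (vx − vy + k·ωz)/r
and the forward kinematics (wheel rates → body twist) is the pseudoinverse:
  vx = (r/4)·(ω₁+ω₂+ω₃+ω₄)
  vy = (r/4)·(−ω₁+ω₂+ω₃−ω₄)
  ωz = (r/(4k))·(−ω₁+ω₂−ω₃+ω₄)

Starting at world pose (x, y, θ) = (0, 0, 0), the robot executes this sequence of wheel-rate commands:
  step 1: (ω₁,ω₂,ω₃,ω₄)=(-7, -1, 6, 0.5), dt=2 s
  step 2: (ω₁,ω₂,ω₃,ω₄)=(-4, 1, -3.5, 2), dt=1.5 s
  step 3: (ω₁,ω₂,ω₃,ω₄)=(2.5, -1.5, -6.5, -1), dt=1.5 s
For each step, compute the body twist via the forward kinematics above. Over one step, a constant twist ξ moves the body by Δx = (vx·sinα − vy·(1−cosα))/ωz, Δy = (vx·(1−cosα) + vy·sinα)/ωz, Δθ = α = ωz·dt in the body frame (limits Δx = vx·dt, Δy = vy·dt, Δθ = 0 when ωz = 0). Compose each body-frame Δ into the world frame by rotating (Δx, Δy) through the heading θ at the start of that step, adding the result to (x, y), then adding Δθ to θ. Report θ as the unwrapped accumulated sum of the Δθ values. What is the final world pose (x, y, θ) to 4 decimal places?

step 1: ξ=(vx,vy,ωz)=(-0.0375, 0.2875, 0.0463), dt=2.0 → body Δ=(-0.1015, 0.5707, 0.0926) → world pose (-0.1015, 0.5707, 0.0926)
step 2: ξ=(vx,vy,ωz)=(-0.1125, -0.0125, 0.9722), dt=1.5 → body Δ=(-0.1036, -0.1155, 1.4583) → world pose (-0.1939, 0.4461, 1.5509)
step 3: ξ=(vx,vy,ωz)=(-0.1625, -0.2375, 0.1389), dt=1.5 → body Δ=(-0.2050, -0.3790, 0.2083) → world pose (0.1809, 0.2336, 1.7593)

(0.1809, 0.2336, 1.7593)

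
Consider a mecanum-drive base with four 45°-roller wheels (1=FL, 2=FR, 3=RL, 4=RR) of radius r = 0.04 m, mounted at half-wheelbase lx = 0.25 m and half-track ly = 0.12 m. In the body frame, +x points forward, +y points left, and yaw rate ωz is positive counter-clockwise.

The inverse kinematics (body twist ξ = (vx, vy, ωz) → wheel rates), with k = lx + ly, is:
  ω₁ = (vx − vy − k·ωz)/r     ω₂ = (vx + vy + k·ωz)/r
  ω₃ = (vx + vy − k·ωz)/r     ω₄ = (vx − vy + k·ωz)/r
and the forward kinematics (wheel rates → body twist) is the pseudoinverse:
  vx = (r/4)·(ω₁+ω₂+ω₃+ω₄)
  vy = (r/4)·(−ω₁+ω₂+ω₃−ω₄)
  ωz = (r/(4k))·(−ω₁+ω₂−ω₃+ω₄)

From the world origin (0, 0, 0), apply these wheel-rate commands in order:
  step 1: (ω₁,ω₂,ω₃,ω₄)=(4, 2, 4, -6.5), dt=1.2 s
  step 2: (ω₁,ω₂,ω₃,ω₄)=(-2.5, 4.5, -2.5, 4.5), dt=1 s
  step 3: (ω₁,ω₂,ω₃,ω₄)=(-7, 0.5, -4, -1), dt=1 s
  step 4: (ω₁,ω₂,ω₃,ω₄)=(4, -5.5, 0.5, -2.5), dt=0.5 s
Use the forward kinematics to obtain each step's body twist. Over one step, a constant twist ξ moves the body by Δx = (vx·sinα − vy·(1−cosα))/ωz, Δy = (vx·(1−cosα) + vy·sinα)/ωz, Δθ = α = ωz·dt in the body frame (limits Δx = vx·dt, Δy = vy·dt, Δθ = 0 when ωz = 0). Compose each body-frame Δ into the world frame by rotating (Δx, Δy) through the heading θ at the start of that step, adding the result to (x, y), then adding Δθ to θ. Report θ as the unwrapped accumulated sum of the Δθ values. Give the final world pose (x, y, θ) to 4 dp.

step 1: ξ=(vx,vy,ωz)=(0.0350, 0.0850, -0.3378), dt=1.2 → body Δ=(0.0613, 0.0908, -0.4054) → world pose (0.0613, 0.0908, -0.4054)
step 2: ξ=(vx,vy,ωz)=(0.0400, 0.0000, 0.3784), dt=1.0 → body Δ=(0.0391, 0.0075, 0.3784) → world pose (0.1001, 0.0823, -0.0270)
step 3: ξ=(vx,vy,ωz)=(-0.1150, 0.0450, 0.2838), dt=1.0 → body Δ=(-0.1198, 0.0282, 0.2838) → world pose (-0.0189, 0.1137, 0.2568)
step 4: ξ=(vx,vy,ωz)=(-0.0350, -0.0650, -0.3378), dt=0.5 → body Δ=(-0.0202, -0.0309, -0.1689) → world pose (-0.0306, 0.0787, 0.0878)

(-0.0306, 0.0787, 0.0878)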